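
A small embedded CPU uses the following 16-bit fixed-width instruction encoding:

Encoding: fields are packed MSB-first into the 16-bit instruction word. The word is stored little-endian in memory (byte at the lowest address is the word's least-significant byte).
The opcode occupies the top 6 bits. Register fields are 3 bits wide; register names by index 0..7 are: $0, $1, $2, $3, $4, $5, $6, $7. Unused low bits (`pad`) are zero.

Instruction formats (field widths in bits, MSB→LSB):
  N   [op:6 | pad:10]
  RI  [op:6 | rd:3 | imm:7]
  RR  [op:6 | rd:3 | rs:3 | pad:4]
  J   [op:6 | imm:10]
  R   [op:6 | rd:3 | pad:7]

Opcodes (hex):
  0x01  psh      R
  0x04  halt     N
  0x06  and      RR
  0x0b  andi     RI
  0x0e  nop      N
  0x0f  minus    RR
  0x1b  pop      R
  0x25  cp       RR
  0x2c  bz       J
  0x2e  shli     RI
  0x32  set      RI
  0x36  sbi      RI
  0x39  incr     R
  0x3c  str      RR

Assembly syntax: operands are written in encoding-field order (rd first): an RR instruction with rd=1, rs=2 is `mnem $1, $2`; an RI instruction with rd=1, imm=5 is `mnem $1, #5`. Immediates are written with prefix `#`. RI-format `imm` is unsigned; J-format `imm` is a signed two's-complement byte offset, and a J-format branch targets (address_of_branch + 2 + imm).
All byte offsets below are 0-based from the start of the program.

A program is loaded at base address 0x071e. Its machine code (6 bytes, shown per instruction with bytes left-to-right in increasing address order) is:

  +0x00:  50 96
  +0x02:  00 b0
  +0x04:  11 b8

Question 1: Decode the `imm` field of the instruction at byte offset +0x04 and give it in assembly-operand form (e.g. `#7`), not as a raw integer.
[04] 11 b8 → 0xb811
  top 6b → 0x2e → shli [RI]
  rd@[9:7]=0x0 ⇒ $0
  imm@[6:0]=0x11 ⇒ #17

#17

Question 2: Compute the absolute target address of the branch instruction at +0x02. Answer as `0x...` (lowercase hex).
0x0722

@+02  little-endian(00 b0) = 0xb000
  op=0xb000>>10=0x2c ⇒ bz (J)
  [9:0] imm=0 = #0
  target = base 0x071e + off 0x02 + 2 + imm 0 = 0x0722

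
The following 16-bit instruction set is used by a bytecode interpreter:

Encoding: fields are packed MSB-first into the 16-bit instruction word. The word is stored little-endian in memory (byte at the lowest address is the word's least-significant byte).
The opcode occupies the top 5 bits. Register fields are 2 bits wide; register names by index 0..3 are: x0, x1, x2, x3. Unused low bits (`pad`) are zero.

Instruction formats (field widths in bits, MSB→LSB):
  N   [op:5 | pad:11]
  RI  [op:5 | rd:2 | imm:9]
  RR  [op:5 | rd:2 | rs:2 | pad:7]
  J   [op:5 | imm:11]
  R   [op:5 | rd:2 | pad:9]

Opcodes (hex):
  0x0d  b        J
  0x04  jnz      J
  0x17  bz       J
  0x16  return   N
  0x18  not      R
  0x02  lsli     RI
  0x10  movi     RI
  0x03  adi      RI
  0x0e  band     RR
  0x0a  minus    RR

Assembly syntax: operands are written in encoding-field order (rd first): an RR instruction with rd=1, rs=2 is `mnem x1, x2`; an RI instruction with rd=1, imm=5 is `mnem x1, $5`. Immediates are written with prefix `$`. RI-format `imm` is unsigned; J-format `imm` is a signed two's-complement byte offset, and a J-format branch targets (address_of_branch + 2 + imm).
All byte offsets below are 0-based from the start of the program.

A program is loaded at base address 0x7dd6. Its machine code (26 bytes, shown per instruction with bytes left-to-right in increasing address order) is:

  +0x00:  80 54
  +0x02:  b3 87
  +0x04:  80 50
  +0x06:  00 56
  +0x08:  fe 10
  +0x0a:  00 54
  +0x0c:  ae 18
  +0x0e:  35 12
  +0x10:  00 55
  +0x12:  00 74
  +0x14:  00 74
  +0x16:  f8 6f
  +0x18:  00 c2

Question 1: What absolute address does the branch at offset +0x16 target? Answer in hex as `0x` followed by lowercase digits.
+0x16: f8 6f ⇒ word 0x6ff8 (little)
  op=0x6ff8>>11=0xd ⇒ b (J)
  imm: (w>>0)&0x7ff=0x7f8 (s11→-8) → $-8
  target = base 0x7dd6 + off 0x16 + 2 + imm -8 = 0x7de6

0x7de6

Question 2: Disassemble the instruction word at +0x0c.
adi x0, $174

off 0x0c: read ae 18 as little → 0x18ae
  top 5b → 0x3 → adi [RI]
  rd: (w>>9)&0x3=0x0 → x0
  imm: (w>>0)&0x1ff=0xae → $174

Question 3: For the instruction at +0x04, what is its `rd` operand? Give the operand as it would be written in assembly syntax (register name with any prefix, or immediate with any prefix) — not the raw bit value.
+0x04: 80 50 ⇒ word 0x5080 (little)
  top 5b → 0xa → minus [RR]
  [10:9] rd=0 = x0
  [8:7] rs=1 = x1

x0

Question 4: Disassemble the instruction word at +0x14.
band x2, x0

@+14  little-endian(00 74) = 0x7400
  top 5b → 0xe → band [RR]
  rd@[10:9]=0x2 ⇒ x2
  rs@[8:7]=0x0 ⇒ x0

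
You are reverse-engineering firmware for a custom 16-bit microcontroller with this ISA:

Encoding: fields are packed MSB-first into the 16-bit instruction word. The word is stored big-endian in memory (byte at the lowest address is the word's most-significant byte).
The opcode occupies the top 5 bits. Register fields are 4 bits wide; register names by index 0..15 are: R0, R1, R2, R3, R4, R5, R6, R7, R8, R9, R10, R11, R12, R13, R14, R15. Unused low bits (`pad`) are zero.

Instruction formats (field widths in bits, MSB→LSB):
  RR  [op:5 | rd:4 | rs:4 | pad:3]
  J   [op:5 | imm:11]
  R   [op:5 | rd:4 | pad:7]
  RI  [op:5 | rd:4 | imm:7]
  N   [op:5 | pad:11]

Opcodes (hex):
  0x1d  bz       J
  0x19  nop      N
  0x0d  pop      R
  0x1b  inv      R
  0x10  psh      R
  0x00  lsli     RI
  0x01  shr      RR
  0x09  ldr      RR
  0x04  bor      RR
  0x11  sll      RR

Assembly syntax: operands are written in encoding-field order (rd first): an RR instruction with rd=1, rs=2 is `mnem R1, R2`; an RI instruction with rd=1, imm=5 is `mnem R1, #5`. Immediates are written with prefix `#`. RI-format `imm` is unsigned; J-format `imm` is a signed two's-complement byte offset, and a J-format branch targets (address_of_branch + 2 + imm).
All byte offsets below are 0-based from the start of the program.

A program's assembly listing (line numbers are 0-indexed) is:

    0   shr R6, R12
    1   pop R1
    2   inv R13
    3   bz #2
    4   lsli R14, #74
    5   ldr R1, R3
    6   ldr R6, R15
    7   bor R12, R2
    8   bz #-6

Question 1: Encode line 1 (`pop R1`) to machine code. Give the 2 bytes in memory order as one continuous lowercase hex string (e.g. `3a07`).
6880

L1: pop op=0xd:5|rd=1:4|pad=0:7 ⇒ 0x6880 ⇒ big 68 80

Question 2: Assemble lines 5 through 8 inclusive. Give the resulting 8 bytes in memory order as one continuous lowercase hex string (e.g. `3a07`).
line 5 (ldr): pack op=0x9:5|rd=1:4|rs=3:4|pad=0:3 = 0x4898; big→ 48 98
line 6 (ldr): pack op=0x9:5|rd=6:4|rs=15:4|pad=0:3 = 0x4b78; big→ 4b 78
line 7 (bor): pack op=0x4:5|rd=12:4|rs=2:4|pad=0:3 = 0x2610; big→ 26 10
line 8 (bz): pack op=0x1d:5|imm=-6:11 = 0xeffa; big→ ef fa

48984b782610effa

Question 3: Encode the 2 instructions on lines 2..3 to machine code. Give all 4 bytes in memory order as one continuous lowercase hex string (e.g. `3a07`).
de80e802

line 2 (inv): pack op=0x1b:5|rd=13:4|pad=0:7 = 0xde80; big→ de 80
line 3 (bz): pack op=0x1d:5|imm=2:11 = 0xe802; big→ e8 02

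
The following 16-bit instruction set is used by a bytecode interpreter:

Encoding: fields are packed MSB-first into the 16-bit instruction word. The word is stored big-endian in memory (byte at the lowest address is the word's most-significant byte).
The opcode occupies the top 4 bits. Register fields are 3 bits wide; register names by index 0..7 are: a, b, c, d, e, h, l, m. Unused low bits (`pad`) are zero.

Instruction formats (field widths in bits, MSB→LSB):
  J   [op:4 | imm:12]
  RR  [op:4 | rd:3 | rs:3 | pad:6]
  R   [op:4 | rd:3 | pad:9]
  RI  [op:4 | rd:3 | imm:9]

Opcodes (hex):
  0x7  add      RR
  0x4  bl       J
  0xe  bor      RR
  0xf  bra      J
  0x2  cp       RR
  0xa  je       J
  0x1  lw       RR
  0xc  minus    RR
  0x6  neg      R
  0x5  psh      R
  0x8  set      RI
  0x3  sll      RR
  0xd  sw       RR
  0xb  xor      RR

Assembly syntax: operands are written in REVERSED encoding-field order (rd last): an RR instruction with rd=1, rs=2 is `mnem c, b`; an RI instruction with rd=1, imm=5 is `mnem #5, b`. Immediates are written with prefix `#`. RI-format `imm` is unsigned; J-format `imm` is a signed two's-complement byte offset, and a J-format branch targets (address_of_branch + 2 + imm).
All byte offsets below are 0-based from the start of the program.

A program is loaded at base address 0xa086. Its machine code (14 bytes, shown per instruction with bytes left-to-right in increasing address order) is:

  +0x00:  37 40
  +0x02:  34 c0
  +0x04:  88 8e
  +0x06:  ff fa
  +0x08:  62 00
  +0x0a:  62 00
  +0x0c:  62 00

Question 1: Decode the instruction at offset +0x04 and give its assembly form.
[04] 88 8e → 0x888e
  top 4b → 0x8 → set [RI]
  rd@[11:9]=0x4 ⇒ e
  imm@[8:0]=0x8e ⇒ #142

set #142, e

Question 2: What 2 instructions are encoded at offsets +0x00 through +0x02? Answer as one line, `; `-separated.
sll h, d; sll d, c

off 0x00: read 37 40 as big → 0x3740
  op=0x3740>>12=0x3 ⇒ sll (RR)
  [11:9] rd=3 = d
  [8:6] rs=5 = h
off 0x02: read 34 c0 as big → 0x34c0
  op=0x34c0>>12=0x3 ⇒ sll (RR)
  [11:9] rd=2 = c
  [8:6] rs=3 = d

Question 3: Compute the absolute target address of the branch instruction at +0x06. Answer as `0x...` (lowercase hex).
0xa088

off 0x06: read ff fa as big → 0xfffa
  top 4b → 0xf → bra [J]
  imm@[11:0]=0xffa (s12→-6) ⇒ #-6
  target = base 0xa086 + off 0x06 + 2 + imm -6 = 0xa088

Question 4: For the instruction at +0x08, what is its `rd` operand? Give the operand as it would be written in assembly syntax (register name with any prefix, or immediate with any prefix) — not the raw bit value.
b

+0x08: 62 00 ⇒ word 0x6200 (big)
  opcode bits[15:12]=0x6: neg/R
  rd@[11:9]=0x1 ⇒ b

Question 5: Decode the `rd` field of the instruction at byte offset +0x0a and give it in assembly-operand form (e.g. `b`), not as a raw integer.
@+0a  big-endian(62 00) = 0x6200
  top 4b → 0x6 → neg [R]
  [11:9] rd=1 = b

b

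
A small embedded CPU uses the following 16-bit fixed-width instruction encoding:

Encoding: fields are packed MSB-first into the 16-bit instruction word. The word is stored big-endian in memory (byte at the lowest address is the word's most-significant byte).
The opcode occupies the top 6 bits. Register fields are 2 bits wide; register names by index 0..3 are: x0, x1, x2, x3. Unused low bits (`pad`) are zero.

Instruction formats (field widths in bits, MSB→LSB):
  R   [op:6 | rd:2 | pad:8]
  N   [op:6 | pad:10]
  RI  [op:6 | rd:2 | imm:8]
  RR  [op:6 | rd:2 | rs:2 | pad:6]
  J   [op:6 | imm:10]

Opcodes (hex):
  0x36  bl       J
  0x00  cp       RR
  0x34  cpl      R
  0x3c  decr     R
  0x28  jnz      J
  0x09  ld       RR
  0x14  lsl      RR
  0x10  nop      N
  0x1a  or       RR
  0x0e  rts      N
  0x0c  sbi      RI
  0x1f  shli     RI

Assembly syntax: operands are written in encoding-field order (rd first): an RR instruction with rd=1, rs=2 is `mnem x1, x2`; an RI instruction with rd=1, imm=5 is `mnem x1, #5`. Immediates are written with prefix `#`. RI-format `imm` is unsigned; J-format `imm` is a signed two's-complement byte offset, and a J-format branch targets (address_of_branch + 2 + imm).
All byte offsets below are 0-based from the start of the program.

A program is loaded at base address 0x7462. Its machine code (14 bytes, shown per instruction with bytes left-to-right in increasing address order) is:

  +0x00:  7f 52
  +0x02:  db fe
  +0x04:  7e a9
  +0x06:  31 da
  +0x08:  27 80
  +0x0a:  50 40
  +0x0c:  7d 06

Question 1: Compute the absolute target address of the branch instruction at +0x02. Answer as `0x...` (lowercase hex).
0x7464

off 0x02: read db fe as big → 0xdbfe
  opcode bits[15:10]=0x36: bl/J
  [9:0] imm=1022 (s10→-2) = #-2
  target = base 0x7462 + off 0x02 + 2 + imm -2 = 0x7464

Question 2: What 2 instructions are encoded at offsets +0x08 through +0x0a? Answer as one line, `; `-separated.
ld x3, x2; lsl x0, x1

off 0x08: read 27 80 as big → 0x2780
  op=0x2780>>10=0x9 ⇒ ld (RR)
  rd: (w>>8)&0x3=0x3 → x3
  rs: (w>>6)&0x3=0x2 → x2
off 0x0a: read 50 40 as big → 0x5040
  op=0x5040>>10=0x14 ⇒ lsl (RR)
  rd: (w>>8)&0x3=0x0 → x0
  rs: (w>>6)&0x3=0x1 → x1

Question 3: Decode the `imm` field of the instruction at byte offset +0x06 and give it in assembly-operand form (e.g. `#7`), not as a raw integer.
+0x06: 31 da ⇒ word 0x31da (big)
  op=0x31da>>10=0xc ⇒ sbi (RI)
  rd@[9:8]=0x1 ⇒ x1
  imm@[7:0]=0xda ⇒ #218

#218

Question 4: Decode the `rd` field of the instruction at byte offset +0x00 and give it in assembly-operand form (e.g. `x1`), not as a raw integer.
x3

off 0x00: read 7f 52 as big → 0x7f52
  op=0x7f52>>10=0x1f ⇒ shli (RI)
  [9:8] rd=3 = x3
  [7:0] imm=82 = #82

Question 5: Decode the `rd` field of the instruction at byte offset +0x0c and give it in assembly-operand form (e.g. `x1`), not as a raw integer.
x1

+0x0c: 7d 06 ⇒ word 0x7d06 (big)
  opcode bits[15:10]=0x1f: shli/RI
  rd: (w>>8)&0x3=0x1 → x1
  imm: (w>>0)&0xff=0x6 → #6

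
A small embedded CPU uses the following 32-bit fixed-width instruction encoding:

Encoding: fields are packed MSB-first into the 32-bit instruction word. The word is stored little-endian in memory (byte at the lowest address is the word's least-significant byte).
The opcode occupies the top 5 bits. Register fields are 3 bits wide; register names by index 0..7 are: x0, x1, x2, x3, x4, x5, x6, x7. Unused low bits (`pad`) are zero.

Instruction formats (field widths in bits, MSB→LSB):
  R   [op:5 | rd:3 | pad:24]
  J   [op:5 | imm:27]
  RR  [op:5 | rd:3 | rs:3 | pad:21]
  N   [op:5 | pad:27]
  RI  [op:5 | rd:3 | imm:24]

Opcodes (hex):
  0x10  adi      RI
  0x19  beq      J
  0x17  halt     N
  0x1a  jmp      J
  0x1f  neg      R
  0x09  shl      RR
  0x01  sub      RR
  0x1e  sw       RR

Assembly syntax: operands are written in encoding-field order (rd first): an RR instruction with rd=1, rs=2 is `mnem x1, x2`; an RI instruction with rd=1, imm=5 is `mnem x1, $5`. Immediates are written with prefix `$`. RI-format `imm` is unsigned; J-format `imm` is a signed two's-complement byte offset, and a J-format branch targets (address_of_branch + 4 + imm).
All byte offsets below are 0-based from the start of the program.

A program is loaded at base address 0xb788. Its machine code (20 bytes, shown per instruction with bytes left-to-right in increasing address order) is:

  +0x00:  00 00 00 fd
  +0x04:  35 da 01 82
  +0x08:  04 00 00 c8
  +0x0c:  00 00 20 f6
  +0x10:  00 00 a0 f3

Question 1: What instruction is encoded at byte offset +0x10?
sw x3, x5

@+10  little-endian(00 00 a0 f3) = 0xf3a00000
  top 5b → 0x1e → sw [RR]
  [26:24] rd=3 = x3
  [23:21] rs=5 = x5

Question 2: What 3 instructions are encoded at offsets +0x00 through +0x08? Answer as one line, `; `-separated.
[00] 00 00 00 fd → 0xfd000000
  op=0xfd000000>>27=0x1f ⇒ neg (R)
  [26:24] rd=5 = x5
[04] 35 da 01 82 → 0x8201da35
  op=0x8201da35>>27=0x10 ⇒ adi (RI)
  [26:24] rd=2 = x2
  [23:0] imm=121397 = $121397
[08] 04 00 00 c8 → 0xc8000004
  op=0xc8000004>>27=0x19 ⇒ beq (J)
  [26:0] imm=4 = $4

neg x5; adi x2, $121397; beq $4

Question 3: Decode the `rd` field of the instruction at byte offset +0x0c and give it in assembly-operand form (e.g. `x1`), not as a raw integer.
off 0x0c: read 00 00 20 f6 as little → 0xf6200000
  top 5b → 0x1e → sw [RR]
  rd@[26:24]=0x6 ⇒ x6
  rs@[23:21]=0x1 ⇒ x1

x6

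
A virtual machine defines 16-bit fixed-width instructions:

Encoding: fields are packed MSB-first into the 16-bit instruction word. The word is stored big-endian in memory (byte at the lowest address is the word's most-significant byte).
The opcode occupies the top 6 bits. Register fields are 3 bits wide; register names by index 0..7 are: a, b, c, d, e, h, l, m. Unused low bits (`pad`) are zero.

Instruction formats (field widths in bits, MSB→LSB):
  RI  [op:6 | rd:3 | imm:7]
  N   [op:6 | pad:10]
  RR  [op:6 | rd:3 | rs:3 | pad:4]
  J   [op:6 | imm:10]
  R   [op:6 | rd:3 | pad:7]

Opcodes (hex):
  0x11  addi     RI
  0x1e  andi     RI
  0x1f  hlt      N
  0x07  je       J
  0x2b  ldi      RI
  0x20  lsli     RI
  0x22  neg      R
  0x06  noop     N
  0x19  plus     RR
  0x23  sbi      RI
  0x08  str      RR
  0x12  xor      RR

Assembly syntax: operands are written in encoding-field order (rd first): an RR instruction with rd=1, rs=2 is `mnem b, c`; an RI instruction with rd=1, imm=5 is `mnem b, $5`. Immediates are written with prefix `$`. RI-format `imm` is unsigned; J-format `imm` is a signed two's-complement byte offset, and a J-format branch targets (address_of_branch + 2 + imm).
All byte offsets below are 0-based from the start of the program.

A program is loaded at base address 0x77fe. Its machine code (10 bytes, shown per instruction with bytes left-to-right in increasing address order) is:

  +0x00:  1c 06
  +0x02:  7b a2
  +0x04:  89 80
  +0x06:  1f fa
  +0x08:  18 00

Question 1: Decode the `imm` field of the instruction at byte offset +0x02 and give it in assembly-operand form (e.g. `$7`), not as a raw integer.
$34

off 0x02: read 7b a2 as big → 0x7ba2
  top 6b → 0x1e → andi [RI]
  rd: (w>>7)&0x7=0x7 → m
  imm: (w>>0)&0x7f=0x22 → $34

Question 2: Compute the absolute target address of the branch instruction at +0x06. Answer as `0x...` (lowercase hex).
0x7800

@+06  big-endian(1f fa) = 0x1ffa
  op=0x1ffa>>10=0x7 ⇒ je (J)
  [9:0] imm=1018 (s10→-6) = $-6
  target = base 0x77fe + off 0x06 + 2 + imm -6 = 0x7800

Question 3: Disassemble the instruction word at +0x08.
noop

@+08  big-endian(18 00) = 0x1800
  op=0x1800>>10=0x6 ⇒ noop (N)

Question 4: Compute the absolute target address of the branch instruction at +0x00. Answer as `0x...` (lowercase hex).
0x7806

[00] 1c 06 → 0x1c06
  opcode bits[15:10]=0x7: je/J
  [9:0] imm=6 = $6
  target = base 0x77fe + off 0x00 + 2 + imm 6 = 0x7806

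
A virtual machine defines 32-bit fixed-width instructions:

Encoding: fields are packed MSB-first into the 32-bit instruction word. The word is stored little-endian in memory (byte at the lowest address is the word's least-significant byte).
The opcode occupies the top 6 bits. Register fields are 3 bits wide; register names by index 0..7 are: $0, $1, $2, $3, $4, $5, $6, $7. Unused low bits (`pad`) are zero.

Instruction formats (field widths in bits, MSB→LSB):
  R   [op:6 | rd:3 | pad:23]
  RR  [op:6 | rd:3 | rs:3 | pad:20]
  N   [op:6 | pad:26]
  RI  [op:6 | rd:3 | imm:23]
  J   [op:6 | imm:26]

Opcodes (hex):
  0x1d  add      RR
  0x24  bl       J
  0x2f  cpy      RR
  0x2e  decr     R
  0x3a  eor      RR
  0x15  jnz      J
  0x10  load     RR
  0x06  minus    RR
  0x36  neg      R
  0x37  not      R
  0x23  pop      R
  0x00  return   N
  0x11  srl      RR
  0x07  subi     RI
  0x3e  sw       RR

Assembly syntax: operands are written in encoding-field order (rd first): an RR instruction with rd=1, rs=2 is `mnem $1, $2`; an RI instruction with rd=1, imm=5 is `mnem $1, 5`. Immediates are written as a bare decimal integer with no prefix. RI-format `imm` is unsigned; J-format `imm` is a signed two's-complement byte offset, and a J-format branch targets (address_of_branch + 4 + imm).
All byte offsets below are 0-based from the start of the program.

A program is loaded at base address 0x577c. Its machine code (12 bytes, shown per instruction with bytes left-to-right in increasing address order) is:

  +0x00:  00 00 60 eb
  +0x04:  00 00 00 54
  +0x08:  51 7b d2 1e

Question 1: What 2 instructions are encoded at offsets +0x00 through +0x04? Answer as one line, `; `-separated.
eor $6, $6; jnz 0

@+00  little-endian(00 00 60 eb) = 0xeb600000
  op=0xeb600000>>26=0x3a ⇒ eor (RR)
  rd: (w>>23)&0x7=0x6 → $6
  rs: (w>>20)&0x7=0x6 → $6
@+04  little-endian(00 00 00 54) = 0x54000000
  op=0x54000000>>26=0x15 ⇒ jnz (J)
  imm: (w>>0)&0x3ffffff=0x0 → 0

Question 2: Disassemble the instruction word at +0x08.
[08] 51 7b d2 1e → 0x1ed27b51
  op=0x1ed27b51>>26=0x7 ⇒ subi (RI)
  [25:23] rd=5 = $5
  [22:0] imm=5405521 = 5405521

subi $5, 5405521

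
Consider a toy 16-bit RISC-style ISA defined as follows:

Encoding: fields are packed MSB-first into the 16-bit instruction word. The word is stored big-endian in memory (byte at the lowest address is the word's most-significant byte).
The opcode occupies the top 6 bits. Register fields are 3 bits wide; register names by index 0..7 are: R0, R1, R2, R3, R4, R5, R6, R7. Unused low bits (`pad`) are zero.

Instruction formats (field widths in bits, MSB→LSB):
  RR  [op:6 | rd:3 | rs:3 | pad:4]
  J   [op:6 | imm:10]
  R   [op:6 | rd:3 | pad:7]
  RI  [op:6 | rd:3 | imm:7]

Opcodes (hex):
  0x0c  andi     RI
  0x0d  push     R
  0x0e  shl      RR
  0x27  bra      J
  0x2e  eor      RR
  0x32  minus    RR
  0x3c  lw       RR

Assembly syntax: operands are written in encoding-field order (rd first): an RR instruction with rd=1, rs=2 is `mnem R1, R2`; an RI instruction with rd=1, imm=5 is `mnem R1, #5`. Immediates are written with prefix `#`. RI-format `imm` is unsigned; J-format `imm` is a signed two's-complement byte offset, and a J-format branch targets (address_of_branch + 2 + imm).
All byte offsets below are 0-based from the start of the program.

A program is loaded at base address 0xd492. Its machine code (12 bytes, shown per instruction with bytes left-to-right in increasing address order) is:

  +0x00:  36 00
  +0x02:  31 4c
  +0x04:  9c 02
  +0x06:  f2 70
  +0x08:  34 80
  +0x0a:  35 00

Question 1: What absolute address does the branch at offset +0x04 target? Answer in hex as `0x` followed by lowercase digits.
0xd49a

@+04  big-endian(9c 02) = 0x9c02
  op=0x9c02>>10=0x27 ⇒ bra (J)
  imm@[9:0]=0x2 ⇒ #2
  target = base 0xd492 + off 0x04 + 2 + imm 2 = 0xd49a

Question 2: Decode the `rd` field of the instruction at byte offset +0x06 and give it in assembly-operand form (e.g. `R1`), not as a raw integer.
R4

off 0x06: read f2 70 as big → 0xf270
  opcode bits[15:10]=0x3c: lw/RR
  [9:7] rd=4 = R4
  [6:4] rs=7 = R7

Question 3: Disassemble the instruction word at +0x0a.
@+0a  big-endian(35 00) = 0x3500
  op=0x3500>>10=0xd ⇒ push (R)
  [9:7] rd=2 = R2

push R2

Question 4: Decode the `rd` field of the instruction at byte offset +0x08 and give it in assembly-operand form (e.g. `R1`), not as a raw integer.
R1

[08] 34 80 → 0x3480
  top 6b → 0xd → push [R]
  rd@[9:7]=0x1 ⇒ R1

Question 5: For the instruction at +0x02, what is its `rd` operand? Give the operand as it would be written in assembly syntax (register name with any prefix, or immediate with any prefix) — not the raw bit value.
+0x02: 31 4c ⇒ word 0x314c (big)
  top 6b → 0xc → andi [RI]
  rd: (w>>7)&0x7=0x2 → R2
  imm: (w>>0)&0x7f=0x4c → #76

R2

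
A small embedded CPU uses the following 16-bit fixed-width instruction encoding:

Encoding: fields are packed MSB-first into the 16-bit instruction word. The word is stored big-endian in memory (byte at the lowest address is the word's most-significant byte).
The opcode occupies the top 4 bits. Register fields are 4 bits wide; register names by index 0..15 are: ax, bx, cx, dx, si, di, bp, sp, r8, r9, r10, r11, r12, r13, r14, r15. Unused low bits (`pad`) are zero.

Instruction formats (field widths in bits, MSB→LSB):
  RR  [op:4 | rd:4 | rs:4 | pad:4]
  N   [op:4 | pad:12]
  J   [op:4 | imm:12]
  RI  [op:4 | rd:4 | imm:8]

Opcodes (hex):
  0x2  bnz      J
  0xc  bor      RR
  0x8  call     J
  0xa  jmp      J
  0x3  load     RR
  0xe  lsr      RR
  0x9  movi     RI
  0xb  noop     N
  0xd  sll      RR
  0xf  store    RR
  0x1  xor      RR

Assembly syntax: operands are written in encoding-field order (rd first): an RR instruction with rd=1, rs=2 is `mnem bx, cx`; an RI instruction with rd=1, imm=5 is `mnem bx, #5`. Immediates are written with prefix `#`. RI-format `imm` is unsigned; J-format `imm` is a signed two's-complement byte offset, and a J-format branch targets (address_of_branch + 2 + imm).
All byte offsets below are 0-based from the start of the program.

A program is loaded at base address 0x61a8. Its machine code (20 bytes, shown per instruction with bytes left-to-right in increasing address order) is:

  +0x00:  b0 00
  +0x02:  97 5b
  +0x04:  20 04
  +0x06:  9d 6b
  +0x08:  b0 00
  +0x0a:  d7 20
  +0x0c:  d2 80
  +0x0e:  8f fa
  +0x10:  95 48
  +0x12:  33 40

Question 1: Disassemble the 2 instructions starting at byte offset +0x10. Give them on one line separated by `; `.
movi di, #72; load dx, si

@+10  big-endian(95 48) = 0x9548
  top 4b → 0x9 → movi [RI]
  [11:8] rd=5 = di
  [7:0] imm=72 = #72
@+12  big-endian(33 40) = 0x3340
  top 4b → 0x3 → load [RR]
  [11:8] rd=3 = dx
  [7:4] rs=4 = si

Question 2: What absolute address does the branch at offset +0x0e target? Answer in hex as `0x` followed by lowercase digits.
0x61b2

@+0e  big-endian(8f fa) = 0x8ffa
  opcode bits[15:12]=0x8: call/J
  [11:0] imm=4090 (s12→-6) = #-6
  target = base 0x61a8 + off 0x0e + 2 + imm -6 = 0x61b2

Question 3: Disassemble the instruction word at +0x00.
+0x00: b0 00 ⇒ word 0xb000 (big)
  top 4b → 0xb → noop [N]

noop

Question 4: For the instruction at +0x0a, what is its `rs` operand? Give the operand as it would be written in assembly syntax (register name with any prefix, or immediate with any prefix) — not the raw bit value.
cx

off 0x0a: read d7 20 as big → 0xd720
  op=0xd720>>12=0xd ⇒ sll (RR)
  rd: (w>>8)&0xf=0x7 → sp
  rs: (w>>4)&0xf=0x2 → cx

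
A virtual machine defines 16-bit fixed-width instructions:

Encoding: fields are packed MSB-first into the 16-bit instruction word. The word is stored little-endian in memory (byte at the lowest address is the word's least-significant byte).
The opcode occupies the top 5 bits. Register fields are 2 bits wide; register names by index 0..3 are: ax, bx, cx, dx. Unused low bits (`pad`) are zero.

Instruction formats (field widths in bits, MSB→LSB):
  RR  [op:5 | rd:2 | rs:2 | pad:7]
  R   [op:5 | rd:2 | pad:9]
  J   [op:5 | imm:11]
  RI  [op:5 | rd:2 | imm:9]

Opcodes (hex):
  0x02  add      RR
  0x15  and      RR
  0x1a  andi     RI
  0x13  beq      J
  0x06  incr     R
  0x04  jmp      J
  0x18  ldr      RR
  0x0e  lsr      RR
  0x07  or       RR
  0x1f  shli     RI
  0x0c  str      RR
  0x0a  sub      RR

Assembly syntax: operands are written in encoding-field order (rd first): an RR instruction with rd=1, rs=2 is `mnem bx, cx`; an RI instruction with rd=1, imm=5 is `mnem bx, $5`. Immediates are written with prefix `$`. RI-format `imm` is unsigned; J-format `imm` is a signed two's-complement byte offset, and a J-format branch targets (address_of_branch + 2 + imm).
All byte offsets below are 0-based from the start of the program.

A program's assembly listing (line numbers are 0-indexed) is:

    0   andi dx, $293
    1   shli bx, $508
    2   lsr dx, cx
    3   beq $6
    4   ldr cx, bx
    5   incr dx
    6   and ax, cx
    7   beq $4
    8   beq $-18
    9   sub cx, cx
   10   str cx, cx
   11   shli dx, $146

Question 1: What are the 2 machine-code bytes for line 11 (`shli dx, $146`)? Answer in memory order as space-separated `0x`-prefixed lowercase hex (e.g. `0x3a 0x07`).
L11: shli op=0x1f:5|rd=3:2|imm=146:9 ⇒ 0xfe92 ⇒ little 92 fe

0x92 0xfe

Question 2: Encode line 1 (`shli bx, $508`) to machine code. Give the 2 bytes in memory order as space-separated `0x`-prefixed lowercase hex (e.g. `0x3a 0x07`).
0xfc 0xfb

L1: shli op=0x1f:5|rd=1:2|imm=508:9 ⇒ 0xfbfc ⇒ little fc fb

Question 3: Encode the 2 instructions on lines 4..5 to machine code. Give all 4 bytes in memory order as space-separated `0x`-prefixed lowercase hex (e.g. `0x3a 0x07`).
line 4 (ldr): pack op=0x18:5|rd=2:2|rs=1:2|pad=0:7 = 0xc480; little→ 80 c4
line 5 (incr): pack op=0x6:5|rd=3:2|pad=0:9 = 0x3600; little→ 00 36

0x80 0xc4 0x00 0x36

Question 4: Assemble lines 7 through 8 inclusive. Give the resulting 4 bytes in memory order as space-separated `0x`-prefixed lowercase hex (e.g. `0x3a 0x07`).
0x04 0x98 0xee 0x9f

L7: beq op=0x13:5|imm=4:11 ⇒ 0x9804 ⇒ little 04 98
L8: beq op=0x13:5|imm=-18:11 ⇒ 0x9fee ⇒ little ee 9f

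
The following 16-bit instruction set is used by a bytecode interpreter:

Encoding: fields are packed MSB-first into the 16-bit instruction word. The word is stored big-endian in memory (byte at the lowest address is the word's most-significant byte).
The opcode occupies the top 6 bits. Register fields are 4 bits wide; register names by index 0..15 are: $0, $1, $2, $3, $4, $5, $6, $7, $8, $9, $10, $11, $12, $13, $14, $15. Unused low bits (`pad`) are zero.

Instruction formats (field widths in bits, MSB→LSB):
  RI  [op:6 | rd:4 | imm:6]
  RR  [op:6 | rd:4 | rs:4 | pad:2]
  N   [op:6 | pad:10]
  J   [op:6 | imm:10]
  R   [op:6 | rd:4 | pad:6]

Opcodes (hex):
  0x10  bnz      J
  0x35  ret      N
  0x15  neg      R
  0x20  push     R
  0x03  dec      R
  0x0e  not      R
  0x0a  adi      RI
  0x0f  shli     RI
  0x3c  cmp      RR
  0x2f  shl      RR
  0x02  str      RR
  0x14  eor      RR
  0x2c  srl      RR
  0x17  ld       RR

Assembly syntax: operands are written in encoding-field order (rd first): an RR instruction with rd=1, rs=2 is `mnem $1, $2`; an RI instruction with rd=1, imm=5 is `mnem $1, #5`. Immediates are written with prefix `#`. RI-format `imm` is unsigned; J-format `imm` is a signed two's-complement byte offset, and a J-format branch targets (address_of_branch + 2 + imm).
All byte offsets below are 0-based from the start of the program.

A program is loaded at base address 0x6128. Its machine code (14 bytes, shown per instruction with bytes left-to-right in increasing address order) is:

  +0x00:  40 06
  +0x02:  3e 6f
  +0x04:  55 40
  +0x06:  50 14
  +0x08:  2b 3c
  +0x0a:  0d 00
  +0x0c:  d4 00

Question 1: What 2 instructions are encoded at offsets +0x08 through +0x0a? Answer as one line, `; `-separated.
adi $12, #60; dec $4

[08] 2b 3c → 0x2b3c
  op=0x2b3c>>10=0xa ⇒ adi (RI)
  [9:6] rd=12 = $12
  [5:0] imm=60 = #60
[0a] 0d 00 → 0x0d00
  op=0x0d00>>10=0x3 ⇒ dec (R)
  [9:6] rd=4 = $4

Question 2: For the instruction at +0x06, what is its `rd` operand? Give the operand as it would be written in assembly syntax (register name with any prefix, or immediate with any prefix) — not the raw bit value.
[06] 50 14 → 0x5014
  top 6b → 0x14 → eor [RR]
  rd: (w>>6)&0xf=0x0 → $0
  rs: (w>>2)&0xf=0x5 → $5

$0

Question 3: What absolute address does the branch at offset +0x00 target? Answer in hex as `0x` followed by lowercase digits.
@+00  big-endian(40 06) = 0x4006
  op=0x4006>>10=0x10 ⇒ bnz (J)
  imm@[9:0]=0x6 ⇒ #6
  target = base 0x6128 + off 0x00 + 2 + imm 6 = 0x6130

0x6130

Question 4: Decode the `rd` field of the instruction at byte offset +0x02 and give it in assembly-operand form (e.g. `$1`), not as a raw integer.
+0x02: 3e 6f ⇒ word 0x3e6f (big)
  op=0x3e6f>>10=0xf ⇒ shli (RI)
  rd@[9:6]=0x9 ⇒ $9
  imm@[5:0]=0x2f ⇒ #47

$9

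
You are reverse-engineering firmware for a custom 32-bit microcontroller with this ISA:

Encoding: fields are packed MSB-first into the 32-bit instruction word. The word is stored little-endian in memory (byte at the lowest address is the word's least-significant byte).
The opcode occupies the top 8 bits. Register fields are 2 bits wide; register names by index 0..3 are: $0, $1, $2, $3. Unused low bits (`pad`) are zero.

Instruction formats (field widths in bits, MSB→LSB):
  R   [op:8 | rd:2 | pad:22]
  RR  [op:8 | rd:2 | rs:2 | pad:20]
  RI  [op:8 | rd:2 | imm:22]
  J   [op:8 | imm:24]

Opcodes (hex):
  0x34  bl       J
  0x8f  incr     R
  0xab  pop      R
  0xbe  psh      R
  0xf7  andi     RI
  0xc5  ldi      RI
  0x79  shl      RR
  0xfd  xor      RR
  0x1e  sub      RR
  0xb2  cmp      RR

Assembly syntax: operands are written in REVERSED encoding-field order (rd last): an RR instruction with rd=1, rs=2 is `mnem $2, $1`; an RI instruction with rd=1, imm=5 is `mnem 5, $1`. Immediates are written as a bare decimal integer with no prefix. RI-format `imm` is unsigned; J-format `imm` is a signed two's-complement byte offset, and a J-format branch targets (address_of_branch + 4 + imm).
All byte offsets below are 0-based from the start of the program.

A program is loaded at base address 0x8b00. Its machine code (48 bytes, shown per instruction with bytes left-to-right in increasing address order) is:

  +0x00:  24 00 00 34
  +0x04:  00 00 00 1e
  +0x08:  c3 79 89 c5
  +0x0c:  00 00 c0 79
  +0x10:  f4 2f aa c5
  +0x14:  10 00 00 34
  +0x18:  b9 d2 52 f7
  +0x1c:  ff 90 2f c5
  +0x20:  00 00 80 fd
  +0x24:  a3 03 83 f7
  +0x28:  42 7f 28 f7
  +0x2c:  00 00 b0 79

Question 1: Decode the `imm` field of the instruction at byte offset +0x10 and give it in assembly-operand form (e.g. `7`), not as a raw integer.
off 0x10: read f4 2f aa c5 as little → 0xc5aa2ff4
  top 8b → 0xc5 → ldi [RI]
  rd@[23:22]=0x2 ⇒ $2
  imm@[21:0]=0x2a2ff4 ⇒ 2764788

2764788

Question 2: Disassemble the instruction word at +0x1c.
ldi 3117311, $0

[1c] ff 90 2f c5 → 0xc52f90ff
  top 8b → 0xc5 → ldi [RI]
  rd@[23:22]=0x0 ⇒ $0
  imm@[21:0]=0x2f90ff ⇒ 3117311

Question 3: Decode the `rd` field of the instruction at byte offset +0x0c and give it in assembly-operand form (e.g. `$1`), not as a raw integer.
+0x0c: 00 00 c0 79 ⇒ word 0x79c00000 (little)
  op=0x79c00000>>24=0x79 ⇒ shl (RR)
  [23:22] rd=3 = $3
  [21:20] rs=0 = $0

$3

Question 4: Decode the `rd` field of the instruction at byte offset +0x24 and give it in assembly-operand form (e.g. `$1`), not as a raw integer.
$2

off 0x24: read a3 03 83 f7 as little → 0xf78303a3
  top 8b → 0xf7 → andi [RI]
  rd: (w>>22)&0x3=0x2 → $2
  imm: (w>>0)&0x3fffff=0x303a3 → 197539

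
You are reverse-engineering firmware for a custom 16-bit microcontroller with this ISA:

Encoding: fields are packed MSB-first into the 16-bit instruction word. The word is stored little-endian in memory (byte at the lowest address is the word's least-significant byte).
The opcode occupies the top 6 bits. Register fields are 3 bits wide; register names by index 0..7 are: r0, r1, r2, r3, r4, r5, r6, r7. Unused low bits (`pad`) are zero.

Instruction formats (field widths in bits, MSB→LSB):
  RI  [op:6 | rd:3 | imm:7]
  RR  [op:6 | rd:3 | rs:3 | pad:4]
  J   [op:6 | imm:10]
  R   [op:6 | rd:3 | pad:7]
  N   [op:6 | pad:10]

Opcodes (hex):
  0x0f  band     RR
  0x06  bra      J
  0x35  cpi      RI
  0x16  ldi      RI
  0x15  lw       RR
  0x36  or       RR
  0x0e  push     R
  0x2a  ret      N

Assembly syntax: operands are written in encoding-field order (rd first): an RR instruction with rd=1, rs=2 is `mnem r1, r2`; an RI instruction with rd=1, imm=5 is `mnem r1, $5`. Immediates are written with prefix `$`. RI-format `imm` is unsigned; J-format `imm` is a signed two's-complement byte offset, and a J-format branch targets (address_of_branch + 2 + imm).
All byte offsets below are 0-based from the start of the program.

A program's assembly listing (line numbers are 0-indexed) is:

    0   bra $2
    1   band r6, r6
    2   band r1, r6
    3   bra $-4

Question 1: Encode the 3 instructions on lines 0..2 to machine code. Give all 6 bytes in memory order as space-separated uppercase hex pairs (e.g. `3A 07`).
L0: bra op=0x6:6|imm=2:10 ⇒ 0x1802 ⇒ little 02 18
L1: band op=0xf:6|rd=6:3|rs=6:3|pad=0:4 ⇒ 0x3f60 ⇒ little 60 3f
L2: band op=0xf:6|rd=1:3|rs=6:3|pad=0:4 ⇒ 0x3ce0 ⇒ little e0 3c

02 18 60 3F E0 3C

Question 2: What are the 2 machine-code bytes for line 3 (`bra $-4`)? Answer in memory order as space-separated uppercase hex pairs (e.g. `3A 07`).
3. bra fields op=0x6:6|imm=-4:10 → word 1bfch → fc 1b

FC 1B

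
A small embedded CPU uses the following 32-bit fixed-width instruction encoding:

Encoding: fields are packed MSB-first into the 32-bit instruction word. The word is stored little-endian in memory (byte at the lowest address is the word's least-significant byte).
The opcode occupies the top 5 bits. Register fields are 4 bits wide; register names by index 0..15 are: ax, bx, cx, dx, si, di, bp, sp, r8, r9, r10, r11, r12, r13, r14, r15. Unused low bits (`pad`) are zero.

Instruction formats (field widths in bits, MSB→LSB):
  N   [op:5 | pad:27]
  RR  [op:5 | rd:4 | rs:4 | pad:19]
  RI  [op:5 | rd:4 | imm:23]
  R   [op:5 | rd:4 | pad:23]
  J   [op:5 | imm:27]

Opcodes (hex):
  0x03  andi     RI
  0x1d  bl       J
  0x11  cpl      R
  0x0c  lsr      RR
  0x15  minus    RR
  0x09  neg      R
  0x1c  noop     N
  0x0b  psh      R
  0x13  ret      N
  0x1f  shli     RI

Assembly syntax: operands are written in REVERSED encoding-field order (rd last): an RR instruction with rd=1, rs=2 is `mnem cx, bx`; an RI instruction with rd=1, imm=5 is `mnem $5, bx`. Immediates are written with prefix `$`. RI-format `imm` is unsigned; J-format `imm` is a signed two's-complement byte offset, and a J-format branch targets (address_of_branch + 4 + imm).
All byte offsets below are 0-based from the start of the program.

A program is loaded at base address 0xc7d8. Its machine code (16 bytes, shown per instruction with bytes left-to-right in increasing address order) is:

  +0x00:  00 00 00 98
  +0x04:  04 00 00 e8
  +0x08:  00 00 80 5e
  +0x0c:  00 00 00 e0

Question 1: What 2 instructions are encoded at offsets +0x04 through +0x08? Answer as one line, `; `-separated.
bl $4; psh r13

+0x04: 04 00 00 e8 ⇒ word 0xe8000004 (little)
  top 5b → 0x1d → bl [J]
  imm@[26:0]=0x4 ⇒ $4
+0x08: 00 00 80 5e ⇒ word 0x5e800000 (little)
  top 5b → 0xb → psh [R]
  rd@[26:23]=0xd ⇒ r13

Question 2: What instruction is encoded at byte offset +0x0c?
[0c] 00 00 00 e0 → 0xe0000000
  op=0xe0000000>>27=0x1c ⇒ noop (N)

noop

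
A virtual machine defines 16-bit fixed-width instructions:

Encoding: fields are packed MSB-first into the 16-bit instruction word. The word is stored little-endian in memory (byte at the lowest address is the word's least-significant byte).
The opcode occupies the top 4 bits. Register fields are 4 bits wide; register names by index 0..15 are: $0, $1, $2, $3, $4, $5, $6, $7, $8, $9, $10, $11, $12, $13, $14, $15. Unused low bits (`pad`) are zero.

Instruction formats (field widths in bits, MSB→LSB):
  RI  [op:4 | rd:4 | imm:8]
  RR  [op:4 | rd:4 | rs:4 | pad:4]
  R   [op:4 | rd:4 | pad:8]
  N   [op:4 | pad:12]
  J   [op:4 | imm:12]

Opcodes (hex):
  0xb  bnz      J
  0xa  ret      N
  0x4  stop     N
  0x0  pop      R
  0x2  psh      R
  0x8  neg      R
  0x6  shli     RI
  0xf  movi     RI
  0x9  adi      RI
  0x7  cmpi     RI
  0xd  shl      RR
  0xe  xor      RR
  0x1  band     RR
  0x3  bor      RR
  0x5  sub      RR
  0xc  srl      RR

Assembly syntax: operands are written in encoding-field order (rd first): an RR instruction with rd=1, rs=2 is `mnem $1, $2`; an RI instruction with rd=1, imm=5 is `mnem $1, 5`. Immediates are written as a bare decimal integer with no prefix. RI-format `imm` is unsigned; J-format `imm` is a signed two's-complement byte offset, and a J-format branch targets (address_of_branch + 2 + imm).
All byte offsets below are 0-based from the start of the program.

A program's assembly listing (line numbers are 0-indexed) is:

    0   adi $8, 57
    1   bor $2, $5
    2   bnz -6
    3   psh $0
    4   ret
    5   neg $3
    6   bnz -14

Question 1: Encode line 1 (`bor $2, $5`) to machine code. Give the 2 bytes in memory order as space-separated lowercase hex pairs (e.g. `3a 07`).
50 32

line 1 (bor): pack op=0x3:4|rd=2:4|rs=5:4|pad=0:4 = 0x3250; little→ 50 32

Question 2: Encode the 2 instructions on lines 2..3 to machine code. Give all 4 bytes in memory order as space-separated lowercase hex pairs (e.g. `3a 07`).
fa bf 00 20

2. bnz fields op=0xb:4|imm=-6:12 → word bffah → fa bf
3. psh fields op=0x2:4|rd=0:4|pad=0:8 → word 2000h → 00 20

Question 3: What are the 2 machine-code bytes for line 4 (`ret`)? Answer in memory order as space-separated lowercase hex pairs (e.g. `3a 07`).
4. ret fields op=0xa:4|pad=0:12 → word a000h → 00 a0

00 a0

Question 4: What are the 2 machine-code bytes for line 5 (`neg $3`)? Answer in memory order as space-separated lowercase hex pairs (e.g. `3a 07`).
00 83

L5: neg op=0x8:4|rd=3:4|pad=0:8 ⇒ 0x8300 ⇒ little 00 83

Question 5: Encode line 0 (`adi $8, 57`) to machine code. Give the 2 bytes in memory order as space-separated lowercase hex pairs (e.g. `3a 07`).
0. adi fields op=0x9:4|rd=8:4|imm=57:8 → word 9839h → 39 98

39 98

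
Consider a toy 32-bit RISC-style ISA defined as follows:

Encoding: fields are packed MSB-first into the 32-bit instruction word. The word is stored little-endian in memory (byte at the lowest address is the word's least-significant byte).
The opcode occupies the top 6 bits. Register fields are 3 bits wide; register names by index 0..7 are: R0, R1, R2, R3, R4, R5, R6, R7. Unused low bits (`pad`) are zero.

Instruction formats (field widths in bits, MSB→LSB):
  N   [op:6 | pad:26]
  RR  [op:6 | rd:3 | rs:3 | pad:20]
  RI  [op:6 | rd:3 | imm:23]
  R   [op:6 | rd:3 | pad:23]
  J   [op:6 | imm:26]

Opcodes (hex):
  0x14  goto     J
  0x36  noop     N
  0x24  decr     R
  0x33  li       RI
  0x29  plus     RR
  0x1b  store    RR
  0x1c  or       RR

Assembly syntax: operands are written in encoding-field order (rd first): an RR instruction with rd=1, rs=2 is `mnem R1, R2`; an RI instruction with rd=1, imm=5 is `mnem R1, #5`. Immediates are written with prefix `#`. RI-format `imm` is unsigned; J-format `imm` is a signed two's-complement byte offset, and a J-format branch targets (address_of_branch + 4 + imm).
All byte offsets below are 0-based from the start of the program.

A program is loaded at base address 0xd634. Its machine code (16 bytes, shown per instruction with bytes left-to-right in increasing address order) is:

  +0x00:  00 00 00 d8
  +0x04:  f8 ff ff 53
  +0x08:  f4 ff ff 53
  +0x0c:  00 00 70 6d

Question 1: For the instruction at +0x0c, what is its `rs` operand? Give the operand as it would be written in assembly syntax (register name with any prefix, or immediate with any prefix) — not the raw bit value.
@+0c  little-endian(00 00 70 6d) = 0x6d700000
  op=0x6d700000>>26=0x1b ⇒ store (RR)
  rd: (w>>23)&0x7=0x2 → R2
  rs: (w>>20)&0x7=0x7 → R7

R7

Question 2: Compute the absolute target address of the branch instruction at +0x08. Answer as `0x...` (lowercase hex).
0xd634

[08] f4 ff ff 53 → 0x53fffff4
  op=0x53fffff4>>26=0x14 ⇒ goto (J)
  imm: (w>>0)&0x3ffffff=0x3fffff4 (s26→-12) → #-12
  target = base 0xd634 + off 0x08 + 4 + imm -12 = 0xd634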